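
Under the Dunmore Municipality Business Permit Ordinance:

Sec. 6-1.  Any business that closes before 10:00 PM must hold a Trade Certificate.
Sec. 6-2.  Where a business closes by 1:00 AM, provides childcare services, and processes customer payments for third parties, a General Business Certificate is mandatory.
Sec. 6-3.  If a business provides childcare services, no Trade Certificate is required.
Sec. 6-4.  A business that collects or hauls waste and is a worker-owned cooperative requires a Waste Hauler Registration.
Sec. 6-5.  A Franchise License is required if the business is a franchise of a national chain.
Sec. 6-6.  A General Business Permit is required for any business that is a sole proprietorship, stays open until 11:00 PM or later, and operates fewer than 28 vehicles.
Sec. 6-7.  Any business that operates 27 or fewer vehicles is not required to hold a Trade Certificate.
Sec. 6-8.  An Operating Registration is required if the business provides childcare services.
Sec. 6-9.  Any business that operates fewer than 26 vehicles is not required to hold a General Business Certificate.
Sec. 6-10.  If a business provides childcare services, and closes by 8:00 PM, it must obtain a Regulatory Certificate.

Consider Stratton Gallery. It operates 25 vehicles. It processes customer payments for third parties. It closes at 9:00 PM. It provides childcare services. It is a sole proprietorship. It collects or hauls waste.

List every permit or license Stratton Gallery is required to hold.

Operating Registration

Sec. 6-1. closes 9:00 PM, at/before 10:00 PM → Trade Certificate required.
Sec. 6-2. closes 9:00 PM, at/before 1:00 AM; provides childcare services; processes customer payments for third parties → General Business Certificate required.
Sec. 6-3. provides childcare services → exempt from Trade Certificate.
Sec. 6-4. collects or hauls waste; is a sole proprietorship (not: is a worker-owned cooperative) → Waste Hauler Registration not required.
Sec. 6-5. is a sole proprietorship (not: is a franchise of a national chain) → Franchise License not required.
Sec. 6-6. is a sole proprietorship; closes 9:00 PM, at/before 11:00 PM; vehicles 25 < 28 → General Business Permit not required.
Sec. 6-7. vehicles 25 ≤ 27 → exempt from Trade Certificate.
Sec. 6-8. provides childcare services → Operating Registration required.
Sec. 6-9. vehicles 25 < 26 → exempt from General Business Certificate.
Sec. 6-10. provides childcare services; closes 9:00 PM, after 8:00 PM → Regulatory Certificate not required.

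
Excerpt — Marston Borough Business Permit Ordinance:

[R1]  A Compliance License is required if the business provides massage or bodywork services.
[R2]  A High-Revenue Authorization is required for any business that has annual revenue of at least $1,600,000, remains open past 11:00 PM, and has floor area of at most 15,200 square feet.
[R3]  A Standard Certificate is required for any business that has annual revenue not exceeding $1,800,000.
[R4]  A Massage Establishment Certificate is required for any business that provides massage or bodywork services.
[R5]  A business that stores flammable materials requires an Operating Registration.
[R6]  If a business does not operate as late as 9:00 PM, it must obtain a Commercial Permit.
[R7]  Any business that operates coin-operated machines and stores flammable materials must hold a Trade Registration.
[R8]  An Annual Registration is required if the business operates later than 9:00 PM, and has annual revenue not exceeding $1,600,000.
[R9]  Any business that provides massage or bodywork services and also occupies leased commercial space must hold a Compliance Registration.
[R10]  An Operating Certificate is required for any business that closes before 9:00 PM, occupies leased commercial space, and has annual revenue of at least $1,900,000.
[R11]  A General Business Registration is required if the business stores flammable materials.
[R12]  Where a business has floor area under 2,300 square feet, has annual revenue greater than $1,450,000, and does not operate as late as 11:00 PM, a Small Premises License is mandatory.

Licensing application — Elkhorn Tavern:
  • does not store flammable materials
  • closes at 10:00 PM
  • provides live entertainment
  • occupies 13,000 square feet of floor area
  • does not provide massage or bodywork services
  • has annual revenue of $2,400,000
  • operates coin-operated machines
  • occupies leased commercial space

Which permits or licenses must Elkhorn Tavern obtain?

[R1] does not provide massage or bodywork services → Compliance License not required.
[R2] revenue $2,400,000 ≥ $1,600,000; closes 10:00 PM, at/before 11:00 PM; floor area 13,000 square feet ≤ 15,200 square feet → High-Revenue Authorization not required.
[R3] revenue $2,400,000 > $1,800,000 → Standard Certificate not required.
[R4] does not provide massage or bodywork services → Massage Establishment Certificate not required.
[R5] does not store flammable materials → Operating Registration not required.
[R6] closes 10:00 PM, after 9:00 PM → Commercial Permit not required.
[R7] operates coin-operated machines; does not store flammable materials → Trade Registration not required.
[R8] closes 10:00 PM, after 9:00 PM; revenue $2,400,000 > $1,600,000 → Annual Registration not required.
[R9] does not provide massage or bodywork services; occupies leased commercial space → Compliance Registration not required.
[R10] closes 10:00 PM, after 9:00 PM; occupies leased commercial space; revenue $2,400,000 ≥ $1,900,000 → Operating Certificate not required.
[R11] does not store flammable materials → General Business Registration not required.
[R12] floor area 13,000 square feet ≥ 2,300 square feet; revenue $2,400,000 > $1,450,000; closes 10:00 PM, at/before 11:00 PM → Small Premises License not required.

None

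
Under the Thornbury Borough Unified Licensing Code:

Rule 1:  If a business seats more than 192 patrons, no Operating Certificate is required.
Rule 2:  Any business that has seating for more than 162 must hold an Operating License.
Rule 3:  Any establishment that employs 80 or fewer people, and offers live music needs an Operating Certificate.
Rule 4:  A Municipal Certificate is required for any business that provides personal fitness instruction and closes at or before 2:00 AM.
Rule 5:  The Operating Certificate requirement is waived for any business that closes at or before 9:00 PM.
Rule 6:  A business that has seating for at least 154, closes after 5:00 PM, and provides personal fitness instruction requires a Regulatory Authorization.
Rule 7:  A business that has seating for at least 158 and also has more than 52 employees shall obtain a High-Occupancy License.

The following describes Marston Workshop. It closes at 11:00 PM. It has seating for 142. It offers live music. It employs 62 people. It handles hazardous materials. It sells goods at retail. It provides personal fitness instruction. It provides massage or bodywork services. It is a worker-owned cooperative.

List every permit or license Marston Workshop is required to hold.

Municipal Certificate, Operating Certificate

Rule 1: seating 142 ≤ 192 → Operating Certificate exemption does not apply.
Rule 2: seating 142 ≤ 162 → Operating License not required.
Rule 3: employees 62 ≤ 80; offers live music → Operating Certificate required.
Rule 4: provides personal fitness instruction; closes 11:00 PM, at/before 2:00 AM → Municipal Certificate required.
Rule 5: closes 11:00 PM, after 9:00 PM → Operating Certificate exemption does not apply.
Rule 6: seating 142 < 154; closes 11:00 PM, after 5:00 PM; provides personal fitness instruction → Regulatory Authorization not required.
Rule 7: seating 142 < 158; employees 62 > 52 → High-Occupancy License not required.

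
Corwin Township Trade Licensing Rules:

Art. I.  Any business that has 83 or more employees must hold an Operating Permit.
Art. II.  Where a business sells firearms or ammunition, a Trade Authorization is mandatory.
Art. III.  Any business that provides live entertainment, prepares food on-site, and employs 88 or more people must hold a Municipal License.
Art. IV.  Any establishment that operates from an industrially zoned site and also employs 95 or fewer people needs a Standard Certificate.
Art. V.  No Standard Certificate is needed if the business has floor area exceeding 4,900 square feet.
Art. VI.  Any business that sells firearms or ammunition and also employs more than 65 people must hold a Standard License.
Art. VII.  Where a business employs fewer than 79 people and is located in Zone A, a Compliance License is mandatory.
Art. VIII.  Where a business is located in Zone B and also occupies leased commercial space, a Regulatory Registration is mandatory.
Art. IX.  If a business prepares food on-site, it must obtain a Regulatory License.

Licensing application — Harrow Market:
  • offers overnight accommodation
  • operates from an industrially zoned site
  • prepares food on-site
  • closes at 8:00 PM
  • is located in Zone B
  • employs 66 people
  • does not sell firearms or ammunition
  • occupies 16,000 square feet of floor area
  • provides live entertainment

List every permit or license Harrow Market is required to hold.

Art. I. employees 66 < 83 → Operating Permit not required.
Art. II. does not sell firearms or ammunition → Trade Authorization not required.
Art. III. provides live entertainment; prepares food on-site; employees 66 < 88 → Municipal License not required.
Art. IV. operates from an industrially zoned site; employees 66 ≤ 95 → Standard Certificate required.
Art. V. floor area 16,000 square feet > 4,900 square feet → exempt from Standard Certificate.
Art. VI. does not sell firearms or ammunition; employees 66 > 65 → Standard License not required.
Art. VII. employees 66 < 79; is located in Zone B (not: is located in Zone A) → Compliance License not required.
Art. VIII. is located in Zone B; operates from an industrially zoned site (not: occupies leased commercial space) → Regulatory Registration not required.
Art. IX. prepares food on-site → Regulatory License required.

Regulatory License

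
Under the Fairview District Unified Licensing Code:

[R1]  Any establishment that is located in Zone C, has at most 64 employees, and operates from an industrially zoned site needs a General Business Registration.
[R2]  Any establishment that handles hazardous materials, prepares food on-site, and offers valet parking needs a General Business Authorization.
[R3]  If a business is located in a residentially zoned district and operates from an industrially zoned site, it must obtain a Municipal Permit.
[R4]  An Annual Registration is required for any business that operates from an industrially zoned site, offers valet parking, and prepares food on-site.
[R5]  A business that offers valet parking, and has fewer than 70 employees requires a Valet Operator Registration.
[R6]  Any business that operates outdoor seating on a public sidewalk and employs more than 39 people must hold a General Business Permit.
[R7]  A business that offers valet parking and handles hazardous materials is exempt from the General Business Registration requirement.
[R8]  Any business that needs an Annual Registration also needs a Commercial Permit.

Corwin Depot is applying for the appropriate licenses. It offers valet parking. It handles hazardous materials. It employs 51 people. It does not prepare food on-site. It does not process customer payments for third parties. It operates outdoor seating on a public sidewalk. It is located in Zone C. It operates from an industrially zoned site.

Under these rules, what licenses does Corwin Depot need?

[R1] is located in Zone C; employees 51 ≤ 64; operates from an industrially zoned site → General Business Registration required.
[R2] handles hazardous materials; does not prepare food on-site; offers valet parking → General Business Authorization not required.
[R3] is located in Zone C (not: is located in a residentially zoned district); operates from an industrially zoned site → Municipal Permit not required.
[R4] operates from an industrially zoned site; offers valet parking; does not prepare food on-site → Annual Registration not required.
[R5] offers valet parking; employees 51 < 70 → Valet Operator Registration required.
[R6] operates outdoor seating on a public sidewalk; employees 51 > 39 → General Business Permit required.
[R7] offers valet parking; handles hazardous materials → exempt from General Business Registration.
[R8] Annual Registration is not required → no effect.

General Business Permit, Valet Operator Registration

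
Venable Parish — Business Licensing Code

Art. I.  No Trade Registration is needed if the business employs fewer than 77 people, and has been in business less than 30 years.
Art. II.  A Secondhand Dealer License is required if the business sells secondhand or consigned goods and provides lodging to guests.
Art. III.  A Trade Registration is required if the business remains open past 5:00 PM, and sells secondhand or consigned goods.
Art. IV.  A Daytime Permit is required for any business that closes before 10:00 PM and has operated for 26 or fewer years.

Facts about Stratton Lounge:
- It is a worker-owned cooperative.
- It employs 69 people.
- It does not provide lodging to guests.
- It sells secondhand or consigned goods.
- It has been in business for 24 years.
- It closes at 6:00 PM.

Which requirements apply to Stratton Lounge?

Daytime Permit

Art. I. employees 69 < 77; years in business 24 < 30 → exempt from Trade Registration.
Art. II. sells secondhand or consigned goods; does not provide lodging to guests → Secondhand Dealer License not required.
Art. III. closes 6:00 PM, after 5:00 PM; sells secondhand or consigned goods → Trade Registration required.
Art. IV. closes 6:00 PM, at/before 10:00 PM; years in business 24 ≤ 26 → Daytime Permit required.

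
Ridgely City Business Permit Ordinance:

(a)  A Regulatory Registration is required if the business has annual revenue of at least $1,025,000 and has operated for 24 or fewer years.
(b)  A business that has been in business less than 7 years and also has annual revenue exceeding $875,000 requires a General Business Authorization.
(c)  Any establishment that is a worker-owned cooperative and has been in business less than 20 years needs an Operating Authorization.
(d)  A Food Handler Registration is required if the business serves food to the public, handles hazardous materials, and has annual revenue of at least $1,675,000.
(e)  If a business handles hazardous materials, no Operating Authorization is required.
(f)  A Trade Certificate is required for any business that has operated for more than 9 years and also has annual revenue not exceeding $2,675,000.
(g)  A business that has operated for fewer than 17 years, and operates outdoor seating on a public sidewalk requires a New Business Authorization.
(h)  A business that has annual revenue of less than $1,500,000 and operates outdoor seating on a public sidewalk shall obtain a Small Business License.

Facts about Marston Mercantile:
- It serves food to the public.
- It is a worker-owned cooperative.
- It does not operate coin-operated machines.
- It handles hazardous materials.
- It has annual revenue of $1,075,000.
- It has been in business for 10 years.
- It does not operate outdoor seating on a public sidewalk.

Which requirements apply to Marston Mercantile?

(a) revenue $1,075,000 ≥ $1,025,000; years in business 10 ≤ 24 → Regulatory Registration required.
(b) years in business 10 ≥ 7; revenue $1,075,000 > $875,000 → General Business Authorization not required.
(c) is a worker-owned cooperative; years in business 10 < 20 → Operating Authorization required.
(d) serves food to the public; handles hazardous materials; revenue $1,075,000 < $1,675,000 → Food Handler Registration not required.
(e) handles hazardous materials → exempt from Operating Authorization.
(f) years in business 10 > 9; revenue $1,075,000 ≤ $2,675,000 → Trade Certificate required.
(g) years in business 10 < 17; does not operate outdoor seating on a public sidewalk → New Business Authorization not required.
(h) revenue $1,075,000 < $1,500,000; does not operate outdoor seating on a public sidewalk → Small Business License not required.

Regulatory Registration, Trade Certificate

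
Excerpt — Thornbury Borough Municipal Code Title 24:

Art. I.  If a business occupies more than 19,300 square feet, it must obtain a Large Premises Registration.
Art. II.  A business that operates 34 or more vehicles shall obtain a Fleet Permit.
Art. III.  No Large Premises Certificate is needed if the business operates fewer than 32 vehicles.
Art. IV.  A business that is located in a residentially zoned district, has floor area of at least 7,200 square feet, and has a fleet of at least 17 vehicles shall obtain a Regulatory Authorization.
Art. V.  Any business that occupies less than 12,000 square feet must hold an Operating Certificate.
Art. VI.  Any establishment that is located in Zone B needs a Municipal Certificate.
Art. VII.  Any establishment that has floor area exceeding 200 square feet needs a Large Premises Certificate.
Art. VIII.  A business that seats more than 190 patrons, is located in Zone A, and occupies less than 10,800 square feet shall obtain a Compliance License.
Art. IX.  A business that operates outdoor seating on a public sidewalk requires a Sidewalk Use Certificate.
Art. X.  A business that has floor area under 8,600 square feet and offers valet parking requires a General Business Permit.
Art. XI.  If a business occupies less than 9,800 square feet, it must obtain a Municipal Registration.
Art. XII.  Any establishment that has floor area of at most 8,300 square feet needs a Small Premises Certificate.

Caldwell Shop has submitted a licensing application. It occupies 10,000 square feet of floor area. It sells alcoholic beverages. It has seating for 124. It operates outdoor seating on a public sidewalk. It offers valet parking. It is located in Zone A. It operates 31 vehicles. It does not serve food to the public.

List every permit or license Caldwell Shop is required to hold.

Operating Certificate, Sidewalk Use Certificate

Art. I. floor area 10,000 square feet ≤ 19,300 square feet → Large Premises Registration not required.
Art. II. vehicles 31 < 34 → Fleet Permit not required.
Art. III. vehicles 31 < 32 → exempt from Large Premises Certificate.
Art. IV. is located in Zone A (not: is located in a residentially zoned district); floor area 10,000 square feet ≥ 7,200 square feet; vehicles 31 ≥ 17 → Regulatory Authorization not required.
Art. V. floor area 10,000 square feet < 12,000 square feet → Operating Certificate required.
Art. VI. is located in Zone A (not: is located in Zone B) → Municipal Certificate not required.
Art. VII. floor area 10,000 square feet > 200 square feet → Large Premises Certificate required.
Art. VIII. seating 124 ≤ 190; is located in Zone A; floor area 10,000 square feet < 10,800 square feet → Compliance License not required.
Art. IX. operates outdoor seating on a public sidewalk → Sidewalk Use Certificate required.
Art. X. floor area 10,000 square feet ≥ 8,600 square feet; offers valet parking → General Business Permit not required.
Art. XI. floor area 10,000 square feet ≥ 9,800 square feet → Municipal Registration not required.
Art. XII. floor area 10,000 square feet > 8,300 square feet → Small Premises Certificate not required.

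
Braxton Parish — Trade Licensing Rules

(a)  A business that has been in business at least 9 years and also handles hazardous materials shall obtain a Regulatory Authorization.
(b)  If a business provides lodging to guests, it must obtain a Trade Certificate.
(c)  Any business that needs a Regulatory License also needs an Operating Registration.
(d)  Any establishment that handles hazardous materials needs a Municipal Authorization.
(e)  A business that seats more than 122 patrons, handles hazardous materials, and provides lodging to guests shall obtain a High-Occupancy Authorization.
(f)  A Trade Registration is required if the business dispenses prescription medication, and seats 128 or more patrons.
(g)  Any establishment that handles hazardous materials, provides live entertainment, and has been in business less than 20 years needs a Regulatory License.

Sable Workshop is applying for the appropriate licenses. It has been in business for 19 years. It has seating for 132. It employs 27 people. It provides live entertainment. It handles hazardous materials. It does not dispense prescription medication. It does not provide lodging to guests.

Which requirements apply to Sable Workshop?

Municipal Authorization, Operating Registration, Regulatory Authorization, Regulatory License

(a) years in business 19 ≥ 9; handles hazardous materials → Regulatory Authorization required.
(b) does not provide lodging to guests → Trade Certificate not required.
(c) Regulatory License is required → Operating Registration also required.
(d) handles hazardous materials → Municipal Authorization required.
(e) seating 132 > 122; handles hazardous materials; does not provide lodging to guests → High-Occupancy Authorization not required.
(f) does not dispense prescription medication; seating 132 ≥ 128 → Trade Registration not required.
(g) handles hazardous materials; provides live entertainment; years in business 19 < 20 → Regulatory License required.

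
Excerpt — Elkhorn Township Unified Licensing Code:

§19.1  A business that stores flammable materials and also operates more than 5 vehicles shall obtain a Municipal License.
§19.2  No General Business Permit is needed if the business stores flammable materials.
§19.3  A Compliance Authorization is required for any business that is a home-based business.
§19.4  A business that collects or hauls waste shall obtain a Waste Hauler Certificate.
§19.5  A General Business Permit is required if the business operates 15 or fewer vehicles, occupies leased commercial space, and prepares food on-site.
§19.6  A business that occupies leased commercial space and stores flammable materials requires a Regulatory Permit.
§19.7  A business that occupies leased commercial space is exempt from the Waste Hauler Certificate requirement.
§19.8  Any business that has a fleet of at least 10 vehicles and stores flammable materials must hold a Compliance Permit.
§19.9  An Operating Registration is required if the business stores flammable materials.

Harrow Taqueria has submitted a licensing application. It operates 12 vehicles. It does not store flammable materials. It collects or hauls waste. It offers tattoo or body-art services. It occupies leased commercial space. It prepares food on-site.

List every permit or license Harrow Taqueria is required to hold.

General Business Permit

§19.1 does not store flammable materials; vehicles 12 > 5 → Municipal License not required.
§19.2 does not store flammable materials → General Business Permit exemption does not apply.
§19.3 occupies leased commercial space (not: is a home-based business) → Compliance Authorization not required.
§19.4 collects or hauls waste → Waste Hauler Certificate required.
§19.5 vehicles 12 ≤ 15; occupies leased commercial space; prepares food on-site → General Business Permit required.
§19.6 occupies leased commercial space; does not store flammable materials → Regulatory Permit not required.
§19.7 occupies leased commercial space → exempt from Waste Hauler Certificate.
§19.8 vehicles 12 ≥ 10; does not store flammable materials → Compliance Permit not required.
§19.9 does not store flammable materials → Operating Registration not required.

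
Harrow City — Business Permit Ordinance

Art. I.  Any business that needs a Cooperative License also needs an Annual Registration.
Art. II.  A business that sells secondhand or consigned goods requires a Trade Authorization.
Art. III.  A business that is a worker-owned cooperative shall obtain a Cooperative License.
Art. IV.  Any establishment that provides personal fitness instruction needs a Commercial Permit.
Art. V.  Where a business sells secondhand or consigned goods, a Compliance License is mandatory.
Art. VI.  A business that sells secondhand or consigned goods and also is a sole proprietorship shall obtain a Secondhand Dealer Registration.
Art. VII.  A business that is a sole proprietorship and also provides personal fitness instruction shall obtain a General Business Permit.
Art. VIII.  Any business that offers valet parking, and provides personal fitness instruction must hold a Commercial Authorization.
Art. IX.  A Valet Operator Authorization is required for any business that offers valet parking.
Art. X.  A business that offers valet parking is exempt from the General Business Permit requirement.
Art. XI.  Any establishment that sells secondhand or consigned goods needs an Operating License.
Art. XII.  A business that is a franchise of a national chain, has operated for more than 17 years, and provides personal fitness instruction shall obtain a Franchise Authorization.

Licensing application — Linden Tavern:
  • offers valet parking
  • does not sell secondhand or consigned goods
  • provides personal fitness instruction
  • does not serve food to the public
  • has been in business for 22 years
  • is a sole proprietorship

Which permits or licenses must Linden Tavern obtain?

Art. I. Cooperative License is not required → no effect.
Art. II. does not sell secondhand or consigned goods → Trade Authorization not required.
Art. III. is a sole proprietorship (not: is a worker-owned cooperative) → Cooperative License not required.
Art. IV. provides personal fitness instruction → Commercial Permit required.
Art. V. does not sell secondhand or consigned goods → Compliance License not required.
Art. VI. does not sell secondhand or consigned goods; is a sole proprietorship → Secondhand Dealer Registration not required.
Art. VII. is a sole proprietorship; provides personal fitness instruction → General Business Permit required.
Art. VIII. offers valet parking; provides personal fitness instruction → Commercial Authorization required.
Art. IX. offers valet parking → Valet Operator Authorization required.
Art. X. offers valet parking → exempt from General Business Permit.
Art. XI. does not sell secondhand or consigned goods → Operating License not required.
Art. XII. is a sole proprietorship (not: is a franchise of a national chain); years in business 22 > 17; provides personal fitness instruction → Franchise Authorization not required.

Commercial Authorization, Commercial Permit, Valet Operator Authorization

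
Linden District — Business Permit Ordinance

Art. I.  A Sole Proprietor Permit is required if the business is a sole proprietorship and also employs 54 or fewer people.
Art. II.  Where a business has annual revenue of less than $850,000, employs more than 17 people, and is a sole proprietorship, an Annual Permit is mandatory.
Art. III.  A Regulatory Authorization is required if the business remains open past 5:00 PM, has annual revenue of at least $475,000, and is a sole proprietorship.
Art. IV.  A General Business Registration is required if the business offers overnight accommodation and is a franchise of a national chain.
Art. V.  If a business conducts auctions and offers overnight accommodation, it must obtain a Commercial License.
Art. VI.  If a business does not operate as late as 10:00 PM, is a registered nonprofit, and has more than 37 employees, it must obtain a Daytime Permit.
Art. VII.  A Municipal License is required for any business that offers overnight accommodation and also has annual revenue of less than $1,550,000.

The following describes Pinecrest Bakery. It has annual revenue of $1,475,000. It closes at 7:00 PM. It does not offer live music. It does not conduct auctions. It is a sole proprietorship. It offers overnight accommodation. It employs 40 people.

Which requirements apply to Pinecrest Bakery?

Municipal License, Regulatory Authorization, Sole Proprietor Permit

Art. I. is a sole proprietorship; employees 40 ≤ 54 → Sole Proprietor Permit required.
Art. II. revenue $1,475,000 ≥ $850,000; employees 40 > 17; is a sole proprietorship → Annual Permit not required.
Art. III. closes 7:00 PM, after 5:00 PM; revenue $1,475,000 ≥ $475,000; is a sole proprietorship → Regulatory Authorization required.
Art. IV. offers overnight accommodation; is a sole proprietorship (not: is a franchise of a national chain) → General Business Registration not required.
Art. V. does not conduct auctions; offers overnight accommodation → Commercial License not required.
Art. VI. closes 7:00 PM, at/before 10:00 PM; is a sole proprietorship (not: is a registered nonprofit); employees 40 > 37 → Daytime Permit not required.
Art. VII. offers overnight accommodation; revenue $1,475,000 < $1,550,000 → Municipal License required.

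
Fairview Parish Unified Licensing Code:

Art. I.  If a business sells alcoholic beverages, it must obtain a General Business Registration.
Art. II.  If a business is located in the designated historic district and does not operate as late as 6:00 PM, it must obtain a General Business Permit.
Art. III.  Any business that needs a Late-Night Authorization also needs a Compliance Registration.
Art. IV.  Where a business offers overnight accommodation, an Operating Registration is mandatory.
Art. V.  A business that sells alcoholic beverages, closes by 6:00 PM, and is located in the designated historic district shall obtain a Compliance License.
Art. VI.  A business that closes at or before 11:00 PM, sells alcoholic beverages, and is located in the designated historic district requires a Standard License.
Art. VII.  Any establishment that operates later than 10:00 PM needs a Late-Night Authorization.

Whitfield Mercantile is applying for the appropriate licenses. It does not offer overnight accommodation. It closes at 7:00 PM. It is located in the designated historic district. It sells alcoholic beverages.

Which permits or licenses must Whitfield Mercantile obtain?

Art. I. sells alcoholic beverages → General Business Registration required.
Art. II. is located in the designated historic district; closes 7:00 PM, after 6:00 PM → General Business Permit not required.
Art. III. Late-Night Authorization is not required → no effect.
Art. IV. does not offer overnight accommodation → Operating Registration not required.
Art. V. sells alcoholic beverages; closes 7:00 PM, after 6:00 PM; is located in the designated historic district → Compliance License not required.
Art. VI. closes 7:00 PM, at/before 11:00 PM; sells alcoholic beverages; is located in the designated historic district → Standard License required.
Art. VII. closes 7:00 PM, at/before 10:00 PM → Late-Night Authorization not required.

General Business Registration, Standard License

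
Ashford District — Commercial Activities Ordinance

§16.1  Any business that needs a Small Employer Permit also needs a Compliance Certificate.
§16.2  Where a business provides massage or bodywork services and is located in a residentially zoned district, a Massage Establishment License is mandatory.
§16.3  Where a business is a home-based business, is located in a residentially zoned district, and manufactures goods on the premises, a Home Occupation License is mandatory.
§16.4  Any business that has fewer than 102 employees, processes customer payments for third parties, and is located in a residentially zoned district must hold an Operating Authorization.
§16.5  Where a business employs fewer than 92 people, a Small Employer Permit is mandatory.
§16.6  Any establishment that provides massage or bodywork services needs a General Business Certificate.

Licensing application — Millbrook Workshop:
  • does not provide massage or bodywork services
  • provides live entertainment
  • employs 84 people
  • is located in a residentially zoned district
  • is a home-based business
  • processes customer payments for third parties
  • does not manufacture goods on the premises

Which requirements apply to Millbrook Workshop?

Compliance Certificate, Operating Authorization, Small Employer Permit

§16.1 Small Employer Permit is required → Compliance Certificate also required.
§16.2 does not provide massage or bodywork services; is located in a residentially zoned district → Massage Establishment License not required.
§16.3 is a home-based business; is located in a residentially zoned district; does not manufacture goods on the premises → Home Occupation License not required.
§16.4 employees 84 < 102; processes customer payments for third parties; is located in a residentially zoned district → Operating Authorization required.
§16.5 employees 84 < 92 → Small Employer Permit required.
§16.6 does not provide massage or bodywork services → General Business Certificate not required.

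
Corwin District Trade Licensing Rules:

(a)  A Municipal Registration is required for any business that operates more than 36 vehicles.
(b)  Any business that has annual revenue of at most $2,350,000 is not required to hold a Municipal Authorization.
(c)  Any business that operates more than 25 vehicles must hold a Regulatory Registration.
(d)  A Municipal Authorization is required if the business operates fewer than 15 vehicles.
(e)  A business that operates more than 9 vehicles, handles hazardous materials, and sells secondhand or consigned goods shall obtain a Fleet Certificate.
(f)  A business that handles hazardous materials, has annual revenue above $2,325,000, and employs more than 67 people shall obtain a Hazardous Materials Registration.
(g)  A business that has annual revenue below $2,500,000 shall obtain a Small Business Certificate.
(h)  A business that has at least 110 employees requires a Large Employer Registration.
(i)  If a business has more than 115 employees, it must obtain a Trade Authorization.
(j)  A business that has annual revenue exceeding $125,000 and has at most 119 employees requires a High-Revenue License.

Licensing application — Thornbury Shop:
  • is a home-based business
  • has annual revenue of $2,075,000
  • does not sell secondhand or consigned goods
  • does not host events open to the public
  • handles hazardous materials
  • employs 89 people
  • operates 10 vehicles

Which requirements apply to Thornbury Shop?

(a) vehicles 10 ≤ 36 → Municipal Registration not required.
(b) revenue $2,075,000 ≤ $2,350,000 → exempt from Municipal Authorization.
(c) vehicles 10 ≤ 25 → Regulatory Registration not required.
(d) vehicles 10 < 15 → Municipal Authorization required.
(e) vehicles 10 > 9; handles hazardous materials; does not sell secondhand or consigned goods → Fleet Certificate not required.
(f) handles hazardous materials; revenue $2,075,000 ≤ $2,325,000; employees 89 > 67 → Hazardous Materials Registration not required.
(g) revenue $2,075,000 < $2,500,000 → Small Business Certificate required.
(h) employees 89 < 110 → Large Employer Registration not required.
(i) employees 89 ≤ 115 → Trade Authorization not required.
(j) revenue $2,075,000 > $125,000; employees 89 ≤ 119 → High-Revenue License required.

High-Revenue License, Small Business Certificate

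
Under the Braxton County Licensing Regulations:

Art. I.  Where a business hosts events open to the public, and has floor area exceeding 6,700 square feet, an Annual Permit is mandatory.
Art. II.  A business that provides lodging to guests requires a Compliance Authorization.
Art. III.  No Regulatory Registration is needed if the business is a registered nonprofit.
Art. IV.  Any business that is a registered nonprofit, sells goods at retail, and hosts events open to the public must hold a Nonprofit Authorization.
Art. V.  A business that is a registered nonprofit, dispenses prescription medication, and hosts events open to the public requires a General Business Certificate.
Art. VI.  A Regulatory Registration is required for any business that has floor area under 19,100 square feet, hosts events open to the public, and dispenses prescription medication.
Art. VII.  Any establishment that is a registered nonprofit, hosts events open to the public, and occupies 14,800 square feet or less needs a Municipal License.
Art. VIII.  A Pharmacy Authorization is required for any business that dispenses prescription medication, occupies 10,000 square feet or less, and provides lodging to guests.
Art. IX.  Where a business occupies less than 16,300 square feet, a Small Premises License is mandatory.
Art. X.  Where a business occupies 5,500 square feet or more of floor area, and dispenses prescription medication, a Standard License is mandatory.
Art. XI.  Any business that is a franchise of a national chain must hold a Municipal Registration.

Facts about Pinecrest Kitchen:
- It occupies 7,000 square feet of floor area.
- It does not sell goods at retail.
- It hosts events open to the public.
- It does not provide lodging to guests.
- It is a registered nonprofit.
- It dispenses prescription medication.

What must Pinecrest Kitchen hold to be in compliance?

Art. I. hosts events open to the public; floor area 7,000 square feet > 6,700 square feet → Annual Permit required.
Art. II. does not provide lodging to guests → Compliance Authorization not required.
Art. III. is a registered nonprofit → exempt from Regulatory Registration.
Art. IV. is a registered nonprofit; does not sell goods at retail; hosts events open to the public → Nonprofit Authorization not required.
Art. V. is a registered nonprofit; dispenses prescription medication; hosts events open to the public → General Business Certificate required.
Art. VI. floor area 7,000 square feet < 19,100 square feet; hosts events open to the public; dispenses prescription medication → Regulatory Registration required.
Art. VII. is a registered nonprofit; hosts events open to the public; floor area 7,000 square feet ≤ 14,800 square feet → Municipal License required.
Art. VIII. dispenses prescription medication; floor area 7,000 square feet ≤ 10,000 square feet; does not provide lodging to guests → Pharmacy Authorization not required.
Art. IX. floor area 7,000 square feet < 16,300 square feet → Small Premises License required.
Art. X. floor area 7,000 square feet ≥ 5,500 square feet; dispenses prescription medication → Standard License required.
Art. XI. is a registered nonprofit (not: is a franchise of a national chain) → Municipal Registration not required.

Annual Permit, General Business Certificate, Municipal License, Small Premises License, Standard License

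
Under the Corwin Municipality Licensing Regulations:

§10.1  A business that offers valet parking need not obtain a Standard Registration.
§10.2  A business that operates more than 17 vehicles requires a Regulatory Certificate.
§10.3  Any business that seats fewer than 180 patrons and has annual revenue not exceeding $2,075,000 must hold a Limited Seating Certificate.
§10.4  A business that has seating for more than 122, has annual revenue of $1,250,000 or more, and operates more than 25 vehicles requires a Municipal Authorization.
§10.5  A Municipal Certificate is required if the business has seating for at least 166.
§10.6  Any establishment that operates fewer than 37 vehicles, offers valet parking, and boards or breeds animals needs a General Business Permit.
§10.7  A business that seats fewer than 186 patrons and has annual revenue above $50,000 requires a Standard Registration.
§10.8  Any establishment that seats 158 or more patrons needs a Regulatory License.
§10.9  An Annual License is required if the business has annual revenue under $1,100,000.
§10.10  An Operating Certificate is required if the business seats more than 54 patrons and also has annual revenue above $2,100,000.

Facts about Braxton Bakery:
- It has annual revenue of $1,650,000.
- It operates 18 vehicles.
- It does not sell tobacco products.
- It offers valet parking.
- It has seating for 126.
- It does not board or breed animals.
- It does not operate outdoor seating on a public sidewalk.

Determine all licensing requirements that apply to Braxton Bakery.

Limited Seating Certificate, Regulatory Certificate

§10.1 offers valet parking → exempt from Standard Registration.
§10.2 vehicles 18 > 17 → Regulatory Certificate required.
§10.3 seating 126 < 180; revenue $1,650,000 ≤ $2,075,000 → Limited Seating Certificate required.
§10.4 seating 126 > 122; revenue $1,650,000 ≥ $1,250,000; vehicles 18 ≤ 25 → Municipal Authorization not required.
§10.5 seating 126 < 166 → Municipal Certificate not required.
§10.6 vehicles 18 < 37; offers valet parking; does not board or breed animals → General Business Permit not required.
§10.7 seating 126 < 186; revenue $1,650,000 > $50,000 → Standard Registration required.
§10.8 seating 126 < 158 → Regulatory License not required.
§10.9 revenue $1,650,000 ≥ $1,100,000 → Annual License not required.
§10.10 seating 126 > 54; revenue $1,650,000 ≤ $2,100,000 → Operating Certificate not required.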